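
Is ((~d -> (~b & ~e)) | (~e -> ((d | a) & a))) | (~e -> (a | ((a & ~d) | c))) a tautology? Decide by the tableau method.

Assume the negation and expand:
Initial set: {F (((~d -> (~b & ~e)) | (~e -> ((d | a) & a))) | (~e -> (a | ((a & ~d) | c))))}.
F (((~d -> (~b & ~e)) | (~e -> ((d | a) & a))) | (~e -> (a | ((a & ~d) | c)))): α-rule — add F ((~d -> (~b & ~e)) | (~e -> ((d | a) & a))), F (~e -> (a | ((a & ~d) | c))).
F ((~d -> (~b & ~e)) | (~e -> ((d | a) & a))): α-rule — add F (~d -> (~b & ~e)), F (~e -> ((d | a) & a)).
F (~e -> (a | ((a & ~d) | c))): α-rule — add T ~e, F (a | ((a & ~d) | c)).
F (~d -> (~b & ~e)): α-rule — add T ~d, F (~b & ~e).
F (~e -> ((d | a) & a)): α-rule — add T ~e, F ((d | a) & a).
F (a | ((a & ~d) | c)): α-rule — add F a, F ((a & ~d) | c).
F ((a & ~d) | c): α-rule — add F (a & ~d), F c.
F (~b & ~e): β-rule — branch into F ~b  //  F ~e.
  branch 1 (add F ~b):
    F ((d | a) & a): β-rule — branch into F (d | a)  //  F a.
      branch 1.1 (add F (d | a)):
        F (d | a): α-rule — add F d, F a.
        F (a & ~d): β-rule — branch into F a  //  F ~d.
          branch 1.1.1 (add F a):
            ○ open, literals {a=false, b=true, c=false, d=false, e=false}.
          branch 1.1.2 (add F ~d):
            × closes — contains both d and ~d.
      branch 1.2 (add F a):
        F (a & ~d): β-rule — branch into F a  //  F ~d.
          branch 1.2.1 (add F a):
            ○ open, literals {a=false, b=true, c=false, d=false, e=false}.
          branch 1.2.2 (add F ~d):
            × closes — contains both d and ~d.
  branch 2 (add F ~e):
    × closes — contains both e and ~e.
3 branches closed, 2 open.
An open branch gives a countermodel: a=false, b=true, c=false, d=false, e=false (unmentioned atoms arbitrary); under it the original formula is false.

Not valid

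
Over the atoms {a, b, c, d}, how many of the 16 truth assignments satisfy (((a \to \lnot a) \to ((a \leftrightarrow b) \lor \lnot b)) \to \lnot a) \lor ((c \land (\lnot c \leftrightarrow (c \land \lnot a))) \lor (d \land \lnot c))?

Initial set: {T ((((a \to \lnot a) \to ((a \leftrightarrow b) \lor \lnot b)) \to \lnot a) \lor ((c \land (\lnot c \leftrightarrow (c \land \lnot a))) \lor (d \land \lnot c)))}.
T ((((a \to \lnot a) \to ((a \leftrightarrow b) \lor \lnot b)) \to \lnot a) \lor ((c \land (\lnot c \leftrightarrow (c \land \lnot a))) \lor (d \land \lnot c))): β-rule — branch into T (((a \to \lnot a) \to ((a \leftrightarrow b) \lor \lnot b)) \to \lnot a)  //  T ((c \land (\lnot c \leftrightarrow (c \land \lnot a))) \lor (d \land \lnot c)).
  branch 1 (add T (((a \to \lnot a) \to ((a \leftrightarrow b) \lor \lnot b)) \to \lnot a)):
    T (((a \to \lnot a) \to ((a \leftrightarrow b) \lor \lnot b)) \to \lnot a): β-rule — branch into F ((a \to \lnot a) \to ((a \leftrightarrow b) \lor \lnot b))  //  T \lnot a.
      branch 1.1 (add F ((a \to \lnot a) \to ((a \leftrightarrow b) \lor \lnot b))):
        F ((a \to \lnot a) \to ((a \leftrightarrow b) \lor \lnot b)): α-rule — add T (a \to \lnot a), F ((a \leftrightarrow b) \lor \lnot b).
        F ((a \leftrightarrow b) \lor \lnot b): α-rule — add F (a \leftrightarrow b), F \lnot b.
        T (a \to \lnot a): β-rule — branch into F a  //  T \lnot a.
          branch 1.1.1 (add F a):
            F (a \leftrightarrow b): β-rule — branch into T a, F b  //  F a, T b.
              branch 1.1.1.1 (add T a, F b):
                × closes — contains both a and \lnot a.
              branch 1.1.1.2 (add F a, T b):
                ○ open, literals {a=F, b=T}.
          branch 1.1.2 (add T \lnot a):
            F (a \leftrightarrow b): β-rule — branch into T a, F b  //  F a, T b.
              branch 1.1.2.1 (add T a, F b):
                × closes — contains both a and \lnot a.
              branch 1.1.2.2 (add F a, T b):
                ○ open, literals {a=F, b=T}.
      branch 1.2 (add T \lnot a):
        ○ open, literals {a=F}.
  branch 2 (add T ((c \land (\lnot c \leftrightarrow (c \land \lnot a))) \lor (d \land \lnot c))):
    T ((c \land (\lnot c \leftrightarrow (c \land \lnot a))) \lor (d \land \lnot c)): β-rule — branch into T (c \land (\lnot c \leftrightarrow (c \land \lnot a)))  //  T (d \land \lnot c).
      branch 2.1 (add T (c \land (\lnot c \leftrightarrow (c \land \lnot a)))):
        T (c \land (\lnot c \leftrightarrow (c \land \lnot a))): α-rule — add T c, T (\lnot c \leftrightarrow (c \land \lnot a)).
        T (\lnot c \leftrightarrow (c \land \lnot a)): β-rule — branch into T \lnot c, T (c \land \lnot a)  //  F \lnot c, F (c \land \lnot a).
          branch 2.1.1 (add T \lnot c, T (c \land \lnot a)):
            × closes — contains both c and \lnot c.
          branch 2.1.2 (add F \lnot c, F (c \land \lnot a)):
            F (c \land \lnot a): β-rule — branch into F c  //  F \lnot a.
              branch 2.1.2.1 (add F c):
                × closes — contains both c and \lnot c.
              branch 2.1.2.2 (add F \lnot a):
                ○ open, literals {a=T, c=T}.
      branch 2.2 (add T (d \land \lnot c)):
        T (d \land \lnot c): α-rule — add T d, T \lnot c.
        ○ open, literals {c=F, d=T}.
4 branches closed, 5 open.
Each open branch fixes some atoms; the unmentioned ones are free. Counting distinct full assignments: branch {a=F, b=T} (c, d) contributes 4 new; branch {a=F, b=T} (c, d) contributes 0 new; branch {a=F} (b, c, d) contributes 4 new; branch {a=T, c=T} (b, d) contributes 4 new; branch {c=F, d=T} (a, b) contributes 2 new. Total: 14.

14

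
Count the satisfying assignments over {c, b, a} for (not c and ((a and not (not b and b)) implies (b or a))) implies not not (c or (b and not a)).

5

Initial set: {((not c and ((a and not (not b and b)) implies (b or a))) implies not not (c or (b and not a)))}.
((not c and ((a and not (not b and b)) implies (b or a))) implies not not (c or (b and not a))): β-rule — branch into not (not c and ((a and not (not b and b)) implies (b or a)))  //  not not (c or (b and not a)).
  branch 1 (add not (not c and ((a and not (not b and b)) implies (b or a)))):
    not (not c and ((a and not (not b and b)) implies (b or a))): β-rule — branch into not not c  //  not ((a and not (not b and b)) implies (b or a)).
      branch 1.1 (add not not c):
        ○ open, literals {c=1}.
      branch 1.2 (add not ((a and not (not b and b)) implies (b or a))):
        not ((a and not (not b and b)) implies (b or a)): α-rule — add (a and not (not b and b)), not (b or a).
        (a and not (not b and b)): α-rule — add a, not (not b and b).
        not (b or a): α-rule — add not b, not a.
        × closes — contains both a and not a.
  branch 2 (add not not (c or (b and not a))):
    not not (c or (b and not a)): drop double negation, giving (c or (b and not a)).
    (c or (b and not a)): β-rule — branch into c  //  (b and not a).
      branch 2.1 (add c):
        ○ open, literals {c=1}.
      branch 2.2 (add (b and not a)):
        (b and not a): α-rule — add b, not a.
        ○ open, literals {a=0, b=1}.
1 branch closed, 3 open.
Each open branch fixes some atoms; the unmentioned ones are free. Counting distinct full assignments: branch {c=1} (b, a) contributes 4 new; branch {c=1} (b, a) contributes 0 new; branch {a=0, b=1} (c) contributes 1 new. Total: 5.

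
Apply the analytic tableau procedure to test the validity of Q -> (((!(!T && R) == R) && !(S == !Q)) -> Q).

Valid

Assume the negation and expand:
Initial set: {!(Q -> (((!(!T && R) == R) && !(S == !Q)) -> Q))}.
!(Q -> (((!(!T && R) == R) && !(S == !Q)) -> Q)): α-rule — add Q, !(((!(!T && R) == R) && !(S == !Q)) -> Q).
!(((!(!T && R) == R) && !(S == !Q)) -> Q): α-rule — add ((!(!T && R) == R) && !(S == !Q)), !Q.
× closes — contains both Q and !Q.
All 1 branch closes.
Every branch closed, so the negation is unsatisfiable and the formula is valid.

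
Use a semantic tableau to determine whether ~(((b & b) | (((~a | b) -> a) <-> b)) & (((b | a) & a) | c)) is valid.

Not valid

Assume the negation and expand:
Initial set: {~~(((b & b) | (((~a | b) -> a) <-> b)) & (((b | a) & a) | c))}.
~~(((b & b) | (((~a | b) -> a) <-> b)) & (((b | a) & a) | c)): α-rule — add ((b & b) | (((~a | b) -> a) <-> b)), (((b | a) & a) | c).
((b & b) | (((~a | b) -> a) <-> b)): β-rule — branch into (b & b)  //  (((~a | b) -> a) <-> b).
  branch 1 (add (b & b)):
    (b & b): α-rule — add b, b.
    (((b | a) & a) | c): β-rule — branch into ((b | a) & a)  //  c.
      branch 1.1 (add ((b | a) & a)):
        ((b | a) & a): α-rule — add (b | a), a.
        (b | a): β-rule — branch into b  //  a.
          branch 1.1.1 (add b):
            ○ open, literals {a=true, b=true}.
          branch 1.1.2 (add a):
            ○ open, literals {a=true, b=true}.
      branch 1.2 (add c):
        ○ open, literals {b=true, c=true}.
  branch 2 (add (((~a | b) -> a) <-> b)):
    (((b | a) & a) | c): β-rule — branch into ((b | a) & a)  //  c.
      branch 2.1 (add ((b | a) & a)):
        ((b | a) & a): α-rule — add (b | a), a.
        (((~a | b) -> a) <-> b): β-rule — branch into ((~a | b) -> a), b  //  ~((~a | b) -> a), ~b.
          branch 2.1.1 (add ((~a | b) -> a), b):
            (b | a): β-rule — branch into b  //  a.
              branch 2.1.1.1 (add b):
                ((~a | b) -> a): β-rule — branch into ~(~a | b)  //  a.
                  branch 2.1.1.1.1 (add ~(~a | b)):
                    ~(~a | b): α-rule — add ~~a, ~b.
                    × closes — contains both b and ~b.
                  branch 2.1.1.1.2 (add a):
                    ○ open, literals {a=true, b=true}.
              branch 2.1.1.2 (add a):
                ((~a | b) -> a): β-rule — branch into ~(~a | b)  //  a.
                  branch 2.1.1.2.1 (add ~(~a | b)):
                    ~(~a | b): α-rule — add ~~a, ~b.
                    × closes — contains both b and ~b.
                  branch 2.1.1.2.2 (add a):
                    ○ open, literals {a=true, b=true}.
          branch 2.1.2 (add ~((~a | b) -> a), ~b):
            ~((~a | b) -> a): α-rule — add (~a | b), ~a.
            × closes — contains both a and ~a.
      branch 2.2 (add c):
        (((~a | b) -> a) <-> b): β-rule — branch into ((~a | b) -> a), b  //  ~((~a | b) -> a), ~b.
          branch 2.2.1 (add ((~a | b) -> a), b):
            ((~a | b) -> a): β-rule — branch into ~(~a | b)  //  a.
              branch 2.2.1.1 (add ~(~a | b)):
                ~(~a | b): α-rule — add ~~a, ~b.
                × closes — contains both b and ~b.
              branch 2.2.1.2 (add a):
                ○ open, literals {a=true, b=true, c=true}.
          branch 2.2.2 (add ~((~a | b) -> a), ~b):
            ~((~a | b) -> a): α-rule — add (~a | b), ~a.
            (~a | b): β-rule — branch into ~a  //  b.
              branch 2.2.2.1 (add ~a):
                ○ open, literals {a=false, b=false, c=true}.
              branch 2.2.2.2 (add b):
                × closes — contains both b and ~b.
5 branches closed, 7 open.
An open branch gives a countermodel: a=true, b=true (unmentioned atoms arbitrary); under it the original formula is false.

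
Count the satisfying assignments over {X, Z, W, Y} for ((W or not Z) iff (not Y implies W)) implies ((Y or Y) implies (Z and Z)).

Initial set: {(((W or not Z) iff (not Y implies W)) implies ((Y or Y) implies (Z and Z)))}.
(((W or not Z) iff (not Y implies W)) implies ((Y or Y) implies (Z and Z))): β-rule — branch into not ((W or not Z) iff (not Y implies W))  //  ((Y or Y) implies (Z and Z)).
  branch 1 (add not ((W or not Z) iff (not Y implies W))):
    not ((W or not Z) iff (not Y implies W)): β-rule — branch into (W or not Z), not (not Y implies W)  //  not (W or not Z), (not Y implies W).
      branch 1.1 (add (W or not Z), not (not Y implies W)):
        not (not Y implies W): α-rule — add not Y, not W.
        (W or not Z): β-rule — branch into W  //  not Z.
          branch 1.1.1 (add W):
            × closes — contains both W and not W.
          branch 1.1.2 (add not Z):
            ○ open, literals {W=0, Y=0, Z=0}.
      branch 1.2 (add not (W or not Z), (not Y implies W)):
        not (W or not Z): α-rule — add not W, not not Z.
        (not Y implies W): β-rule — branch into not not Y  //  W.
          branch 1.2.1 (add not not Y):
            ○ open, literals {W=0, Y=1, Z=1}.
          branch 1.2.2 (add W):
            × closes — contains both W and not W.
  branch 2 (add ((Y or Y) implies (Z and Z))):
    ((Y or Y) implies (Z and Z)): β-rule — branch into not (Y or Y)  //  (Z and Z).
      branch 2.1 (add not (Y or Y)):
        not (Y or Y): α-rule — add not Y, not Y.
        ○ open, literals {Y=0}.
      branch 2.2 (add (Z and Z)):
        (Z and Z): α-rule — add Z, Z.
        ○ open, literals {Z=1}.
2 branches closed, 4 open.
Each open branch fixes some atoms; the unmentioned ones are free. Counting distinct full assignments: branch {W=0, Y=0, Z=0} (X) contributes 2 new; branch {W=0, Y=1, Z=1} (X) contributes 2 new; branch {Y=0} (X, Z, W) contributes 6 new; branch {Z=1} (X, W, Y) contributes 2 new. Total: 12.

12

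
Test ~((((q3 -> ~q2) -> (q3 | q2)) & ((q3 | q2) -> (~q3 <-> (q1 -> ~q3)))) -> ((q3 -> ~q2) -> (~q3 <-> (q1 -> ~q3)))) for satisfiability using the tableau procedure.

Unsatisfiable

Initial set: {T ~((((q3 -> ~q2) -> (q3 | q2)) & ((q3 | q2) -> (~q3 <-> (q1 -> ~q3)))) -> ((q3 -> ~q2) -> (~q3 <-> (q1 -> ~q3))))}.
T ~((((q3 -> ~q2) -> (q3 | q2)) & ((q3 | q2) -> (~q3 <-> (q1 -> ~q3)))) -> ((q3 -> ~q2) -> (~q3 <-> (q1 -> ~q3)))): α-rule — add T (((q3 -> ~q2) -> (q3 | q2)) & ((q3 | q2) -> (~q3 <-> (q1 -> ~q3)))), F ((q3 -> ~q2) -> (~q3 <-> (q1 -> ~q3))).
T (((q3 -> ~q2) -> (q3 | q2)) & ((q3 | q2) -> (~q3 <-> (q1 -> ~q3)))): α-rule — add T ((q3 -> ~q2) -> (q3 | q2)), T ((q3 | q2) -> (~q3 <-> (q1 -> ~q3))).
F ((q3 -> ~q2) -> (~q3 <-> (q1 -> ~q3))): α-rule — add T (q3 -> ~q2), F (~q3 <-> (q1 -> ~q3)).
T ((q3 -> ~q2) -> (q3 | q2)): β-rule — branch into F (q3 -> ~q2)  //  T (q3 | q2).
  branch 1 (add F (q3 -> ~q2)):
    F (q3 -> ~q2): α-rule — add T q3, F ~q2.
    T ((q3 | q2) -> (~q3 <-> (q1 -> ~q3))): β-rule — branch into F (q3 | q2)  //  T (~q3 <-> (q1 -> ~q3)).
      branch 1.1 (add F (q3 | q2)):
        F (q3 | q2): α-rule — add F q3, F q2.
        × closes — contains both q3 and ~q3.
      branch 1.2 (add T (~q3 <-> (q1 -> ~q3))):
        T (q3 -> ~q2): β-rule — branch into F q3  //  T ~q2.
          branch 1.2.1 (add F q3):
            × closes — contains both q3 and ~q3.
          branch 1.2.2 (add T ~q2):
            × closes — contains both q2 and ~q2.
  branch 2 (add T (q3 | q2)):
    T ((q3 | q2) -> (~q3 <-> (q1 -> ~q3))): β-rule — branch into F (q3 | q2)  //  T (~q3 <-> (q1 -> ~q3)).
      branch 2.1 (add F (q3 | q2)):
        F (q3 | q2): α-rule — add F q3, F q2.
        T (q3 -> ~q2): β-rule — branch into F q3  //  T ~q2.
          branch 2.1.1 (add F q3):
            F (~q3 <-> (q1 -> ~q3)): β-rule — branch into T ~q3, F (q1 -> ~q3)  //  F ~q3, T (q1 -> ~q3).
              branch 2.1.1.1 (add T ~q3, F (q1 -> ~q3)):
                F (q1 -> ~q3): α-rule — add T q1, F ~q3.
                × closes — contains both q3 and ~q3.
              branch 2.1.1.2 (add F ~q3, T (q1 -> ~q3)):
                × closes — contains both q3 and ~q3.
          branch 2.1.2 (add T ~q2):
            F (~q3 <-> (q1 -> ~q3)): β-rule — branch into T ~q3, F (q1 -> ~q3)  //  F ~q3, T (q1 -> ~q3).
              branch 2.1.2.1 (add T ~q3, F (q1 -> ~q3)):
                F (q1 -> ~q3): α-rule — add T q1, F ~q3.
                × closes — contains both q3 and ~q3.
              branch 2.1.2.2 (add F ~q3, T (q1 -> ~q3)):
                × closes — contains both q3 and ~q3.
      branch 2.2 (add T (~q3 <-> (q1 -> ~q3))):
        T (q3 -> ~q2): β-rule — branch into F q3  //  T ~q2.
          branch 2.2.1 (add F q3):
            F (~q3 <-> (q1 -> ~q3)): β-rule — branch into T ~q3, F (q1 -> ~q3)  //  F ~q3, T (q1 -> ~q3).
              branch 2.2.1.1 (add T ~q3, F (q1 -> ~q3)):
                F (q1 -> ~q3): α-rule — add T q1, F ~q3.
                × closes — contains both q3 and ~q3.
              branch 2.2.1.2 (add F ~q3, T (q1 -> ~q3)):
                × closes — contains both q3 and ~q3.
          branch 2.2.2 (add T ~q2):
            F (~q3 <-> (q1 -> ~q3)): β-rule — branch into T ~q3, F (q1 -> ~q3)  //  F ~q3, T (q1 -> ~q3).
              branch 2.2.2.1 (add T ~q3, F (q1 -> ~q3)):
                F (q1 -> ~q3): α-rule — add T q1, F ~q3.
                × closes — contains both q3 and ~q3.
              branch 2.2.2.2 (add F ~q3, T (q1 -> ~q3)):
                T (q3 | q2): β-rule — branch into T q3  //  T q2.
                  branch 2.2.2.2.1 (add T q3):
                    T (~q3 <-> (q1 -> ~q3)): β-rule — branch into T ~q3, T (q1 -> ~q3)  //  F ~q3, F (q1 -> ~q3).
                      branch 2.2.2.2.1.1 (add T ~q3, T (q1 -> ~q3)):
                        × closes — contains both q3 and ~q3.
                      branch 2.2.2.2.1.2 (add F ~q3, F (q1 -> ~q3)):
                        F (q1 -> ~q3): α-rule — add T q1, F ~q3.
                        T (q1 -> ~q3): β-rule — branch into F q1  //  T ~q3.
                          branch 2.2.2.2.1.2.1 (add F q1):
                            × closes — contains both q1 and ~q1.
                          branch 2.2.2.2.1.2.2 (add T ~q3):
                            × closes — contains both q3 and ~q3.
                  branch 2.2.2.2.2 (add T q2):
                    × closes — contains both q2 and ~q2.
All 14 branches close.
Every branch closed; the formula is unsatisfiable.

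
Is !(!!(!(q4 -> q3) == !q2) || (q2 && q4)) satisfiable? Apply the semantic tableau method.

Satisfiable

Initial set: {!(!!(!(q4 -> q3) == !q2) || (q2 && q4))}.
!(!!(!(q4 -> q3) == !q2) || (q2 && q4)): α-rule — add !!!(!(q4 -> q3) == !q2), !(q2 && q4).
!!!(!(q4 -> q3) == !q2): drop double negation, giving !(!(q4 -> q3) == !q2).
!(q2 && q4): β-rule — branch into !q2  //  !q4.
  branch 1 (add !q2):
    !(!(q4 -> q3) == !q2): β-rule — branch into !(q4 -> q3), !!q2  //  !!(q4 -> q3), !q2.
      branch 1.1 (add !(q4 -> q3), !!q2):
        × closes — contains both q2 and !q2.
      branch 1.2 (add !!(q4 -> q3), !q2):
        !!(q4 -> q3): β-rule — branch into !q4  //  q3.
          branch 1.2.1 (add !q4):
            ○ open, literals {q2=0, q4=0}.
          branch 1.2.2 (add q3):
            ○ open, literals {q2=0, q3=1}.
  branch 2 (add !q4):
    !(!(q4 -> q3) == !q2): β-rule — branch into !(q4 -> q3), !!q2  //  !!(q4 -> q3), !q2.
      branch 2.1 (add !(q4 -> q3), !!q2):
        !(q4 -> q3): α-rule — add q4, !q3.
        × closes — contains both q4 and !q4.
      branch 2.2 (add !!(q4 -> q3), !q2):
        !!(q4 -> q3): β-rule — branch into !q4  //  q3.
          branch 2.2.1 (add !q4):
            ○ open, literals {q2=0, q4=0}.
          branch 2.2.2 (add q3):
            ○ open, literals {q2=0, q3=1, q4=0}.
2 branches closed, 4 open.
An open branch gives a satisfying assignment: q2=0, q4=0.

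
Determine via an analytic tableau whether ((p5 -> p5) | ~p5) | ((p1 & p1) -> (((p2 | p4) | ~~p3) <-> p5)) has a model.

Satisfiable

Initial set: {(((p5 -> p5) | ~p5) | ((p1 & p1) -> (((p2 | p4) | ~~p3) <-> p5)))}.
(((p5 -> p5) | ~p5) | ((p1 & p1) -> (((p2 | p4) | ~~p3) <-> p5))): β-rule — branch into ((p5 -> p5) | ~p5)  //  ((p1 & p1) -> (((p2 | p4) | ~~p3) <-> p5)).
  branch 1 (add ((p5 -> p5) | ~p5)):
    ((p5 -> p5) | ~p5): β-rule — branch into (p5 -> p5)  //  ~p5.
      branch 1.1 (add (p5 -> p5)):
        (p5 -> p5): β-rule — branch into ~p5  //  p5.
          branch 1.1.1 (add ~p5):
            ○ open, literals {p5=0}.
          branch 1.1.2 (add p5):
            ○ open, literals {p5=1}.
      branch 1.2 (add ~p5):
        ○ open, literals {p5=0}.
  branch 2 (add ((p1 & p1) -> (((p2 | p4) | ~~p3) <-> p5))):
    ((p1 & p1) -> (((p2 | p4) | ~~p3) <-> p5)): β-rule — branch into ~(p1 & p1)  //  (((p2 | p4) | ~~p3) <-> p5).
      branch 2.1 (add ~(p1 & p1)):
        ~(p1 & p1): β-rule — branch into ~p1  //  ~p1.
          branch 2.1.1 (add ~p1):
            ○ open, literals {p1=0}.
          branch 2.1.2 (add ~p1):
            ○ open, literals {p1=0}.
      branch 2.2 (add (((p2 | p4) | ~~p3) <-> p5)):
        (((p2 | p4) | ~~p3) <-> p5): β-rule — branch into ((p2 | p4) | ~~p3), p5  //  ~((p2 | p4) | ~~p3), ~p5.
          branch 2.2.1 (add ((p2 | p4) | ~~p3), p5):
            ((p2 | p4) | ~~p3): β-rule — branch into (p2 | p4)  //  ~~p3.
              branch 2.2.1.1 (add (p2 | p4)):
                (p2 | p4): β-rule — branch into p2  //  p4.
                  branch 2.2.1.1.1 (add p2):
                    ○ open, literals {p2=1, p5=1}.
                  branch 2.2.1.1.2 (add p4):
                    ○ open, literals {p4=1, p5=1}.
              branch 2.2.1.2 (add ~~p3):
                ~~p3: drop double negation, giving p3.
                ○ open, literals {p3=1, p5=1}.
          branch 2.2.2 (add ~((p2 | p4) | ~~p3), ~p5):
            ~((p2 | p4) | ~~p3): α-rule — add ~(p2 | p4), ~~~p3.
            ~(p2 | p4): α-rule — add ~p2, ~p4.
            ~~~p3: drop double negation, giving ~p3.
            ○ open, literals {p2=0, p3=0, p4=0, p5=0}.
0 branches closed, 9 open.
An open branch gives a satisfying assignment: p5=0.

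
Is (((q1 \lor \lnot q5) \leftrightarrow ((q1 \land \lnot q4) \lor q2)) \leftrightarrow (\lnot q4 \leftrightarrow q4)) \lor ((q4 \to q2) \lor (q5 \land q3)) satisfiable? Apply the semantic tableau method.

Satisfiable

Initial set: {((((q1 \lor \lnot q5) \leftrightarrow ((q1 \land \lnot q4) \lor q2)) \leftrightarrow (\lnot q4 \leftrightarrow q4)) \lor ((q4 \to q2) \lor (q5 \land q3)))}.
((((q1 \lor \lnot q5) \leftrightarrow ((q1 \land \lnot q4) \lor q2)) \leftrightarrow (\lnot q4 \leftrightarrow q4)) \lor ((q4 \to q2) \lor (q5 \land q3))): β-rule — branch into (((q1 \lor \lnot q5) \leftrightarrow ((q1 \land \lnot q4) \lor q2)) \leftrightarrow (\lnot q4 \leftrightarrow q4))  //  ((q4 \to q2) \lor (q5 \land q3)).
  branch 1 (add (((q1 \lor \lnot q5) \leftrightarrow ((q1 \land \lnot q4) \lor q2)) \leftrightarrow (\lnot q4 \leftrightarrow q4))):
    (((q1 \lor \lnot q5) \leftrightarrow ((q1 \land \lnot q4) \lor q2)) \leftrightarrow (\lnot q4 \leftrightarrow q4)): β-rule — branch into ((q1 \lor \lnot q5) \leftrightarrow ((q1 \land \lnot q4) \lor q2)), (\lnot q4 \leftrightarrow q4)  //  \lnot ((q1 \lor \lnot q5) \leftrightarrow ((q1 \land \lnot q4) \lor q2)), \lnot (\lnot q4 \leftrightarrow q4).
      branch 1.1 (add ((q1 \lor \lnot q5) \leftrightarrow ((q1 \land \lnot q4) \lor q2)), (\lnot q4 \leftrightarrow q4)):
        ((q1 \lor \lnot q5) \leftrightarrow ((q1 \land \lnot q4) \lor q2)): β-rule — branch into (q1 \lor \lnot q5), ((q1 \land \lnot q4) \lor q2)  //  \lnot (q1 \lor \lnot q5), \lnot ((q1 \land \lnot q4) \lor q2).
          branch 1.1.1 (add (q1 \lor \lnot q5), ((q1 \land \lnot q4) \lor q2)):
            (\lnot q4 \leftrightarrow q4): β-rule — branch into \lnot q4, q4  //  \lnot \lnot q4, \lnot q4.
              branch 1.1.1.1 (add \lnot q4, q4):
                × closes — contains both q4 and \lnot q4.
              branch 1.1.1.2 (add \lnot \lnot q4, \lnot q4):
                × closes — contains both q4 and \lnot q4.
          branch 1.1.2 (add \lnot (q1 \lor \lnot q5), \lnot ((q1 \land \lnot q4) \lor q2)):
            \lnot (q1 \lor \lnot q5): α-rule — add \lnot q1, \lnot \lnot q5.
            \lnot ((q1 \land \lnot q4) \lor q2): α-rule — add \lnot (q1 \land \lnot q4), \lnot q2.
            (\lnot q4 \leftrightarrow q4): β-rule — branch into \lnot q4, q4  //  \lnot \lnot q4, \lnot q4.
              branch 1.1.2.1 (add \lnot q4, q4):
                × closes — contains both q4 and \lnot q4.
              branch 1.1.2.2 (add \lnot \lnot q4, \lnot q4):
                × closes — contains both q4 and \lnot q4.
      branch 1.2 (add \lnot ((q1 \lor \lnot q5) \leftrightarrow ((q1 \land \lnot q4) \lor q2)), \lnot (\lnot q4 \leftrightarrow q4)):
        \lnot ((q1 \lor \lnot q5) \leftrightarrow ((q1 \land \lnot q4) \lor q2)): β-rule — branch into (q1 \lor \lnot q5), \lnot ((q1 \land \lnot q4) \lor q2)  //  \lnot (q1 \lor \lnot q5), ((q1 \land \lnot q4) \lor q2).
          branch 1.2.1 (add (q1 \lor \lnot q5), \lnot ((q1 \land \lnot q4) \lor q2)):
            \lnot ((q1 \land \lnot q4) \lor q2): α-rule — add \lnot (q1 \land \lnot q4), \lnot q2.
            \lnot (\lnot q4 \leftrightarrow q4): β-rule — branch into \lnot q4, \lnot q4  //  \lnot \lnot q4, q4.
              branch 1.2.1.1 (add \lnot q4, \lnot q4):
                (q1 \lor \lnot q5): β-rule — branch into q1  //  \lnot q5.
                  branch 1.2.1.1.1 (add q1):
                    \lnot (q1 \land \lnot q4): β-rule — branch into \lnot q1  //  \lnot \lnot q4.
                      branch 1.2.1.1.1.1 (add \lnot q1):
                        × closes — contains both q1 and \lnot q1.
                      branch 1.2.1.1.1.2 (add \lnot \lnot q4):
                        × closes — contains both q4 and \lnot q4.
                  branch 1.2.1.1.2 (add \lnot q5):
                    \lnot (q1 \land \lnot q4): β-rule — branch into \lnot q1  //  \lnot \lnot q4.
                      branch 1.2.1.1.2.1 (add \lnot q1):
                        ○ open, literals {q1=F, q2=F, q4=F, q5=F}.
                      branch 1.2.1.1.2.2 (add \lnot \lnot q4):
                        × closes — contains both q4 and \lnot q4.
              branch 1.2.1.2 (add \lnot \lnot q4, q4):
                (q1 \lor \lnot q5): β-rule — branch into q1  //  \lnot q5.
                  branch 1.2.1.2.1 (add q1):
                    \lnot (q1 \land \lnot q4): β-rule — branch into \lnot q1  //  \lnot \lnot q4.
                      branch 1.2.1.2.1.1 (add \lnot q1):
                        × closes — contains both q1 and \lnot q1.
                      branch 1.2.1.2.1.2 (add \lnot \lnot q4):
                        ○ open, literals {q1=T, q2=F, q4=T}.
                  branch 1.2.1.2.2 (add \lnot q5):
                    \lnot (q1 \land \lnot q4): β-rule — branch into \lnot q1  //  \lnot \lnot q4.
                      branch 1.2.1.2.2.1 (add \lnot q1):
                        ○ open, literals {q1=F, q2=F, q4=T, q5=F}.
                      branch 1.2.1.2.2.2 (add \lnot \lnot q4):
                        ○ open, literals {q2=F, q4=T, q5=F}.
          branch 1.2.2 (add \lnot (q1 \lor \lnot q5), ((q1 \land \lnot q4) \lor q2)):
            \lnot (q1 \lor \lnot q5): α-rule — add \lnot q1, \lnot \lnot q5.
            \lnot (\lnot q4 \leftrightarrow q4): β-rule — branch into \lnot q4, \lnot q4  //  \lnot \lnot q4, q4.
              branch 1.2.2.1 (add \lnot q4, \lnot q4):
                ((q1 \land \lnot q4) \lor q2): β-rule — branch into (q1 \land \lnot q4)  //  q2.
                  branch 1.2.2.1.1 (add (q1 \land \lnot q4)):
                    (q1 \land \lnot q4): α-rule — add q1, \lnot q4.
                    × closes — contains both q1 and \lnot q1.
                  branch 1.2.2.1.2 (add q2):
                    ○ open, literals {q1=F, q2=T, q4=F, q5=T}.
              branch 1.2.2.2 (add \lnot \lnot q4, q4):
                ((q1 \land \lnot q4) \lor q2): β-rule — branch into (q1 \land \lnot q4)  //  q2.
                  branch 1.2.2.2.1 (add (q1 \land \lnot q4)):
                    (q1 \land \lnot q4): α-rule — add q1, \lnot q4.
                    × closes — contains both q1 and \lnot q1.
                  branch 1.2.2.2.2 (add q2):
                    ○ open, literals {q1=F, q2=T, q4=T, q5=T}.
  branch 2 (add ((q4 \to q2) \lor (q5 \land q3))):
    ((q4 \to q2) \lor (q5 \land q3)): β-rule — branch into (q4 \to q2)  //  (q5 \land q3).
      branch 2.1 (add (q4 \to q2)):
        (q4 \to q2): β-rule — branch into \lnot q4  //  q2.
          branch 2.1.1 (add \lnot q4):
            ○ open, literals {q4=F}.
          branch 2.1.2 (add q2):
            ○ open, literals {q2=T}.
      branch 2.2 (add (q5 \land q3)):
        (q5 \land q3): α-rule — add q5, q3.
        ○ open, literals {q3=T, q5=T}.
10 branches closed, 9 open.
An open branch gives a satisfying assignment: q1=F, q2=F, q4=F, q5=F.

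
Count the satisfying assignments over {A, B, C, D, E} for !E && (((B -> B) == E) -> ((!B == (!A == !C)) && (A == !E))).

Initial set: {(!E && (((B -> B) == E) -> ((!B == (!A == !C)) && (A == !E))))}.
(!E && (((B -> B) == E) -> ((!B == (!A == !C)) && (A == !E)))): α-rule — add !E, (((B -> B) == E) -> ((!B == (!A == !C)) && (A == !E))).
(((B -> B) == E) -> ((!B == (!A == !C)) && (A == !E))): β-rule — branch into !((B -> B) == E)  //  ((!B == (!A == !C)) && (A == !E)).
  branch 1 (add !((B -> B) == E)):
    !((B -> B) == E): β-rule — branch into (B -> B), !E  //  !(B -> B), E.
      branch 1.1 (add (B -> B), !E):
        (B -> B): β-rule — branch into !B  //  B.
          branch 1.1.1 (add !B):
            ○ open, literals {B=0, E=0}.
          branch 1.1.2 (add B):
            ○ open, literals {B=1, E=0}.
      branch 1.2 (add !(B -> B), E):
        × closes — contains both E and !E.
  branch 2 (add ((!B == (!A == !C)) && (A == !E))):
    ((!B == (!A == !C)) && (A == !E)): α-rule — add (!B == (!A == !C)), (A == !E).
    (!B == (!A == !C)): β-rule — branch into !B, (!A == !C)  //  !!B, !(!A == !C).
      branch 2.1 (add !B, (!A == !C)):
        (A == !E): β-rule — branch into A, !E  //  !A, !!E.
          branch 2.1.1 (add A, !E):
            (!A == !C): β-rule — branch into !A, !C  //  !!A, !!C.
              branch 2.1.1.1 (add !A, !C):
                × closes — contains both A and !A.
              branch 2.1.1.2 (add !!A, !!C):
                ○ open, literals {A=1, B=0, C=1, E=0}.
          branch 2.1.2 (add !A, !!E):
            × closes — contains both E and !E.
      branch 2.2 (add !!B, !(!A == !C)):
        (A == !E): β-rule — branch into A, !E  //  !A, !!E.
          branch 2.2.1 (add A, !E):
            !(!A == !C): β-rule — branch into !A, !!C  //  !!A, !C.
              branch 2.2.1.1 (add !A, !!C):
                × closes — contains both A and !A.
              branch 2.2.1.2 (add !!A, !C):
                ○ open, literals {A=1, B=1, C=0, E=0}.
          branch 2.2.2 (add !A, !!E):
            × closes — contains both E and !E.
5 branches closed, 4 open.
Each open branch fixes some atoms; the unmentioned ones are free. Counting distinct full assignments: branch {B=0, E=0} (A, C, D) contributes 8 new; branch {B=1, E=0} (A, C, D) contributes 8 new; branch {A=1, B=0, C=1, E=0} (D) contributes 0 new; branch {A=1, B=1, C=0, E=0} (D) contributes 0 new. Total: 16.

16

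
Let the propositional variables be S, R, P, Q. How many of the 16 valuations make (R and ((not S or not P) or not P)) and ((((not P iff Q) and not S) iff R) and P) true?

1

Initial set: {T ((R and ((not S or not P) or not P)) and ((((not P iff Q) and not S) iff R) and P))}.
T ((R and ((not S or not P) or not P)) and ((((not P iff Q) and not S) iff R) and P)): α-rule — add T (R and ((not S or not P) or not P)), T ((((not P iff Q) and not S) iff R) and P).
T (R and ((not S or not P) or not P)): α-rule — add T R, T ((not S or not P) or not P).
T ((((not P iff Q) and not S) iff R) and P): α-rule — add T (((not P iff Q) and not S) iff R), T P.
T ((not S or not P) or not P): β-rule — branch into T (not S or not P)  //  T not P.
  branch 1 (add T (not S or not P)):
    T (((not P iff Q) and not S) iff R): β-rule — branch into T ((not P iff Q) and not S), T R  //  F ((not P iff Q) and not S), F R.
      branch 1.1 (add T ((not P iff Q) and not S), T R):
        T ((not P iff Q) and not S): α-rule — add T (not P iff Q), T not S.
        T (not S or not P): β-rule — branch into T not S  //  T not P.
          branch 1.1.1 (add T not S):
            T (not P iff Q): β-rule — branch into T not P, T Q  //  F not P, F Q.
              branch 1.1.1.1 (add T not P, T Q):
                × closes — contains both P and not P.
              branch 1.1.1.2 (add F not P, F Q):
                ○ open, literals {P=1, Q=0, R=1, S=0}.
          branch 1.1.2 (add T not P):
            × closes — contains both P and not P.
      branch 1.2 (add F ((not P iff Q) and not S), F R):
        × closes — contains both R and not R.
  branch 2 (add T not P):
    × closes — contains both P and not P.
4 branches closed, 1 open.
Each open branch fixes some atoms; the unmentioned ones are free. Counting distinct full assignments: branch {P=1, Q=0, R=1, S=0} (none free) contributes 1 new. Total: 1.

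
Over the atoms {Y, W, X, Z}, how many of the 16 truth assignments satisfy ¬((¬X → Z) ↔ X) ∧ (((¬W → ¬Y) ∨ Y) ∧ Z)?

Initial set: {(¬((¬X → Z) ↔ X) ∧ (((¬W → ¬Y) ∨ Y) ∧ Z))}.
(¬((¬X → Z) ↔ X) ∧ (((¬W → ¬Y) ∨ Y) ∧ Z)): α-rule — add ¬((¬X → Z) ↔ X), (((¬W → ¬Y) ∨ Y) ∧ Z).
(((¬W → ¬Y) ∨ Y) ∧ Z): α-rule — add ((¬W → ¬Y) ∨ Y), Z.
¬((¬X → Z) ↔ X): β-rule — branch into (¬X → Z), ¬X  //  ¬(¬X → Z), X.
  branch 1 (add (¬X → Z), ¬X):
    ((¬W → ¬Y) ∨ Y): β-rule — branch into (¬W → ¬Y)  //  Y.
      branch 1.1 (add (¬W → ¬Y)):
        (¬X → Z): β-rule — branch into ¬¬X  //  Z.
          branch 1.1.1 (add ¬¬X):
            × closes — contains both X and ¬X.
          branch 1.1.2 (add Z):
            (¬W → ¬Y): β-rule — branch into ¬¬W  //  ¬Y.
              branch 1.1.2.1 (add ¬¬W):
                ○ open, literals {W=T, X=F, Z=T}.
              branch 1.1.2.2 (add ¬Y):
                ○ open, literals {X=F, Y=F, Z=T}.
      branch 1.2 (add Y):
        (¬X → Z): β-rule — branch into ¬¬X  //  Z.
          branch 1.2.1 (add ¬¬X):
            × closes — contains both X and ¬X.
          branch 1.2.2 (add Z):
            ○ open, literals {X=F, Y=T, Z=T}.
  branch 2 (add ¬(¬X → Z), X):
    ¬(¬X → Z): α-rule — add ¬X, ¬Z.
    × closes — contains both X and ¬X.
3 branches closed, 3 open.
Each open branch fixes some atoms; the unmentioned ones are free. Counting distinct full assignments: branch {W=T, X=F, Z=T} (Y) contributes 2 new; branch {X=F, Y=F, Z=T} (W) contributes 1 new; branch {X=F, Y=T, Z=T} (W) contributes 1 new. Total: 4.

4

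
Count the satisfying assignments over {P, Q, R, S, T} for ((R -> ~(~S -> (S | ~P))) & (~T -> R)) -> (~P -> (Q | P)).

Initial set: {(((R -> ~(~S -> (S | ~P))) & (~T -> R)) -> (~P -> (Q | P)))}.
(((R -> ~(~S -> (S | ~P))) & (~T -> R)) -> (~P -> (Q | P))): β-rule — branch into ~((R -> ~(~S -> (S | ~P))) & (~T -> R))  //  (~P -> (Q | P)).
  branch 1 (add ~((R -> ~(~S -> (S | ~P))) & (~T -> R))):
    ~((R -> ~(~S -> (S | ~P))) & (~T -> R)): β-rule — branch into ~(R -> ~(~S -> (S | ~P)))  //  ~(~T -> R).
      branch 1.1 (add ~(R -> ~(~S -> (S | ~P)))):
        ~(R -> ~(~S -> (S | ~P))): α-rule — add R, ~~(~S -> (S | ~P)).
        ~~(~S -> (S | ~P)): β-rule — branch into ~~S  //  (S | ~P).
          branch 1.1.1 (add ~~S):
            ○ open, literals {R=true, S=true}.
          branch 1.1.2 (add (S | ~P)):
            (S | ~P): β-rule — branch into S  //  ~P.
              branch 1.1.2.1 (add S):
                ○ open, literals {R=true, S=true}.
              branch 1.1.2.2 (add ~P):
                ○ open, literals {P=false, R=true}.
      branch 1.2 (add ~(~T -> R)):
        ~(~T -> R): α-rule — add ~T, ~R.
        ○ open, literals {R=false, T=false}.
  branch 2 (add (~P -> (Q | P))):
    (~P -> (Q | P)): β-rule — branch into ~~P  //  (Q | P).
      branch 2.1 (add ~~P):
        ○ open, literals {P=true}.
      branch 2.2 (add (Q | P)):
        (Q | P): β-rule — branch into Q  //  P.
          branch 2.2.1 (add Q):
            ○ open, literals {Q=true}.
          branch 2.2.2 (add P):
            ○ open, literals {P=true}.
0 branches closed, 7 open.
Each open branch fixes some atoms; the unmentioned ones are free. Counting distinct full assignments: branch {R=true, S=true} (P, Q, T) contributes 8 new; branch {R=true, S=true} (P, Q, T) contributes 0 new; branch {P=false, R=true} (Q, S, T) contributes 4 new; branch {R=false, T=false} (P, Q, S) contributes 8 new; branch {P=true} (Q, R, S, T) contributes 8 new; branch {Q=true} (P, R, S, T) contributes 2 new; branch {P=true} (Q, R, S, T) contributes 0 new. Total: 30.

30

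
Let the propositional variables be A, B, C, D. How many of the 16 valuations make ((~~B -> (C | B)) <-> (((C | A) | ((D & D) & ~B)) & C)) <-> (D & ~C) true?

Initial set: {T (((~~B -> (C | B)) <-> (((C | A) | ((D & D) & ~B)) & C)) <-> (D & ~C))}.
T (((~~B -> (C | B)) <-> (((C | A) | ((D & D) & ~B)) & C)) <-> (D & ~C)): β-rule — branch into T ((~~B -> (C | B)) <-> (((C | A) | ((D & D) & ~B)) & C)), T (D & ~C)  //  F ((~~B -> (C | B)) <-> (((C | A) | ((D & D) & ~B)) & C)), F (D & ~C).
  branch 1 (add T ((~~B -> (C | B)) <-> (((C | A) | ((D & D) & ~B)) & C)), T (D & ~C)):
    T (D & ~C): α-rule — add T D, T ~C.
    T ((~~B -> (C | B)) <-> (((C | A) | ((D & D) & ~B)) & C)): β-rule — branch into T (~~B -> (C | B)), T (((C | A) | ((D & D) & ~B)) & C)  //  F (~~B -> (C | B)), F (((C | A) | ((D & D) & ~B)) & C).
      branch 1.1 (add T (~~B -> (C | B)), T (((C | A) | ((D & D) & ~B)) & C)):
        T (((C | A) | ((D & D) & ~B)) & C): α-rule — add T ((C | A) | ((D & D) & ~B)), T C.
        × closes — contains both C and ~C.
      branch 1.2 (add F (~~B -> (C | B)), F (((C | A) | ((D & D) & ~B)) & C)):
        F (~~B -> (C | B)): α-rule — add T ~~B, F (C | B).
        T ~~B: drop double negation, giving T B.
        F (C | B): α-rule — add F C, F B.
        × closes — contains both B and ~B.
  branch 2 (add F ((~~B -> (C | B)) <-> (((C | A) | ((D & D) & ~B)) & C)), F (D & ~C)):
    F ((~~B -> (C | B)) <-> (((C | A) | ((D & D) & ~B)) & C)): β-rule — branch into T (~~B -> (C | B)), F (((C | A) | ((D & D) & ~B)) & C)  //  F (~~B -> (C | B)), T (((C | A) | ((D & D) & ~B)) & C).
      branch 2.1 (add T (~~B -> (C | B)), F (((C | A) | ((D & D) & ~B)) & C)):
        F (D & ~C): β-rule — branch into F D  //  F ~C.
          branch 2.1.1 (add F D):
            T (~~B -> (C | B)): β-rule — branch into F ~~B  //  T (C | B).
              branch 2.1.1.1 (add F ~~B):
                F ~~B: drop double negation, giving F B.
                F (((C | A) | ((D & D) & ~B)) & C): β-rule — branch into F ((C | A) | ((D & D) & ~B))  //  F C.
                  branch 2.1.1.1.1 (add F ((C | A) | ((D & D) & ~B))):
                    F ((C | A) | ((D & D) & ~B)): α-rule — add F (C | A), F ((D & D) & ~B).
                    F (C | A): α-rule — add F C, F A.
                    F ((D & D) & ~B): β-rule — branch into F (D & D)  //  F ~B.
                      branch 2.1.1.1.1.1 (add F (D & D)):
                        F (D & D): β-rule — branch into F D  //  F D.
                          branch 2.1.1.1.1.1.1 (add F D):
                            ○ open, literals {A=false, B=false, C=false, D=false}.
                          branch 2.1.1.1.1.1.2 (add F D):
                            ○ open, literals {A=false, B=false, C=false, D=false}.
                      branch 2.1.1.1.1.2 (add F ~B):
                        × closes — contains both B and ~B.
                  branch 2.1.1.1.2 (add F C):
                    ○ open, literals {B=false, C=false, D=false}.
              branch 2.1.1.2 (add T (C | B)):
                F (((C | A) | ((D & D) & ~B)) & C): β-rule — branch into F ((C | A) | ((D & D) & ~B))  //  F C.
                  branch 2.1.1.2.1 (add F ((C | A) | ((D & D) & ~B))):
                    F ((C | A) | ((D & D) & ~B)): α-rule — add F (C | A), F ((D & D) & ~B).
                    F (C | A): α-rule — add F C, F A.
                    T (C | B): β-rule — branch into T C  //  T B.
                      branch 2.1.1.2.1.1 (add T C):
                        × closes — contains both C and ~C.
                      branch 2.1.1.2.1.2 (add T B):
                        F ((D & D) & ~B): β-rule — branch into F (D & D)  //  F ~B.
                          branch 2.1.1.2.1.2.1 (add F (D & D)):
                            F (D & D): β-rule — branch into F D  //  F D.
                              branch 2.1.1.2.1.2.1.1 (add F D):
                                ○ open, literals {A=false, B=true, C=false, D=false}.
                              branch 2.1.1.2.1.2.1.2 (add F D):
                                ○ open, literals {A=false, B=true, C=false, D=false}.
                          branch 2.1.1.2.1.2.2 (add F ~B):
                            ○ open, literals {A=false, B=true, C=false, D=false}.
                  branch 2.1.1.2.2 (add F C):
                    T (C | B): β-rule — branch into T C  //  T B.
                      branch 2.1.1.2.2.1 (add T C):
                        × closes — contains both C and ~C.
                      branch 2.1.1.2.2.2 (add T B):
                        ○ open, literals {B=true, C=false, D=false}.
          branch 2.1.2 (add F ~C):
            T (~~B -> (C | B)): β-rule — branch into F ~~B  //  T (C | B).
              branch 2.1.2.1 (add F ~~B):
                F ~~B: drop double negation, giving F B.
                F (((C | A) | ((D & D) & ~B)) & C): β-rule — branch into F ((C | A) | ((D & D) & ~B))  //  F C.
                  branch 2.1.2.1.1 (add F ((C | A) | ((D & D) & ~B))):
                    F ((C | A) | ((D & D) & ~B)): α-rule — add F (C | A), F ((D & D) & ~B).
                    F (C | A): α-rule — add F C, F A.
                    × closes — contains both C and ~C.
                  branch 2.1.2.1.2 (add F C):
                    × closes — contains both C and ~C.
              branch 2.1.2.2 (add T (C | B)):
                F (((C | A) | ((D & D) & ~B)) & C): β-rule — branch into F ((C | A) | ((D & D) & ~B))  //  F C.
                  branch 2.1.2.2.1 (add F ((C | A) | ((D & D) & ~B))):
                    F ((C | A) | ((D & D) & ~B)): α-rule — add F (C | A), F ((D & D) & ~B).
                    F (C | A): α-rule — add F C, F A.
                    × closes — contains both C and ~C.
                  branch 2.1.2.2.2 (add F C):
                    × closes — contains both C and ~C.
      branch 2.2 (add F (~~B -> (C | B)), T (((C | A) | ((D & D) & ~B)) & C)):
        F (~~B -> (C | B)): α-rule — add T ~~B, F (C | B).
        T (((C | A) | ((D & D) & ~B)) & C): α-rule — add T ((C | A) | ((D & D) & ~B)), T C.
        T ~~B: drop double negation, giving T B.
        F (C | B): α-rule — add F C, F B.
        × closes — contains both C and ~C.
10 branches closed, 7 open.
Each open branch fixes some atoms; the unmentioned ones are free. Counting distinct full assignments: branch {A=false, B=false, C=false, D=false} (none free) contributes 1 new; branch {A=false, B=false, C=false, D=false} (none free) contributes 0 new; branch {B=false, C=false, D=false} (A) contributes 1 new; branch {A=false, B=true, C=false, D=false} (none free) contributes 1 new; branch {A=false, B=true, C=false, D=false} (none free) contributes 0 new; branch {A=false, B=true, C=false, D=false} (none free) contributes 0 new; branch {B=true, C=false, D=false} (A) contributes 1 new. Total: 4.

4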